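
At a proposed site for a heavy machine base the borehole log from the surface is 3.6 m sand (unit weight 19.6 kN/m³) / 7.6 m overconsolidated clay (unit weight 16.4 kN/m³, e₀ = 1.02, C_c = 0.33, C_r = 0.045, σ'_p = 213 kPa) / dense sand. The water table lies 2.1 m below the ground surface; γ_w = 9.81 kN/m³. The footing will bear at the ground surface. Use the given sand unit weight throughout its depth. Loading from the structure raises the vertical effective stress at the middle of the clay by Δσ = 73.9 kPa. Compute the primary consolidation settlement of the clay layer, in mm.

S_c ≈ 47.7 mm

Mid-depth of clay below the ground surface: z = 3.6 + 7.6/2 = 7.4 m.
Total vertical stress at mid-clay: σ_v = 19.6×3.6 + 16.4×3.8 = 132.88 kPa.
Pore pressure: u = 9.81×(7.4 − 2.1) = 51.993 kPa.
Initial effective stress: σ'_0 = σ_v − u = 132.88 − 51.993 = 80.887 kPa.
Final effective stress: σ'_f = 80.887 + 73.9 = 154.79 kPa.
σ'_f = 154.79 ≤ σ'_p = 213 kPa, so the clay remains overconsolidated and only the recompression index applies:
S_c = C_r·H/(1+e₀)·log₁₀(σ'_f/σ'_0) = 0.045×7.6/2.02×log₁₀(154.79/80.887)
    = 0.16931 × 0.28186 = 0.04772 m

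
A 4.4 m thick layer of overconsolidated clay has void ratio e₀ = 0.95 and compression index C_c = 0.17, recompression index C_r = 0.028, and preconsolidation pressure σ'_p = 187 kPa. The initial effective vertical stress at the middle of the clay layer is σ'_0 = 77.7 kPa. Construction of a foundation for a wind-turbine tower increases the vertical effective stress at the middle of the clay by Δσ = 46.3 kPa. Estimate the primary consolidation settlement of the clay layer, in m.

Final effective stress: σ'_f = 77.7 + 46.3 = 124 kPa.
σ'_f = 124 ≤ σ'_p = 187 kPa, so the clay remains overconsolidated and only the recompression index applies:
S_c = C_r·H/(1+e₀)·log₁₀(σ'_f/σ'_0) = 0.028×4.4/1.95×log₁₀(124/77.7)
    = 0.063179 × 0.203 = 0.01283 m

S_c ≈ 0.0128 m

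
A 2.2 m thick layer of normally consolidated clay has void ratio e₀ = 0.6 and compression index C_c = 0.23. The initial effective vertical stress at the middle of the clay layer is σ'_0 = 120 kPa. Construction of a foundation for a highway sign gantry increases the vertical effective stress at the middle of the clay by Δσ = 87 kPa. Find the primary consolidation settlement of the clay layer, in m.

Final effective stress: σ'_f = σ'_0 + Δσ = 120 + 87 = 207 kPa.
Normally consolidated clay, so the full stress increment lies on the virgin compression line:
S_c = C_c·H/(1+e₀)·log₁₀(σ'_f/σ'_0) = 0.23×2.2/(1+0.6)×log₁₀(207/120)
    = 0.31625 × 0.23679 = 0.07488 m

S_c ≈ 0.0749 m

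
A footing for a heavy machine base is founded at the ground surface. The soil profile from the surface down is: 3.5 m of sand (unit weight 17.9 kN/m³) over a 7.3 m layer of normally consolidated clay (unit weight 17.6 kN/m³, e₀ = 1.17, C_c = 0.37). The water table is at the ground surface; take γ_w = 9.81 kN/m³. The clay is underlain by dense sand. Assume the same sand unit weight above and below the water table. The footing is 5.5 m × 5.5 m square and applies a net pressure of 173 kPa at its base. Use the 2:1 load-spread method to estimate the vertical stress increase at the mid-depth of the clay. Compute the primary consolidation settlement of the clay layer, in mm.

S_c ≈ 246 mm

Mid-depth of clay below the ground surface: z = 3.5 + 7.3/2 = 7.15 m.
Total vertical stress at mid-clay: σ_v = 17.9×3.5 + 17.6×3.65 = 126.89 kPa.
Pore pressure: u = 9.81×(7.15 − 0) = 70.142 kPa.
Initial effective stress: σ'_0 = σ_v − u = 126.89 − 70.142 = 56.748 kPa.
Stress increase at mid-clay by the 2:1 spreading method:
Δσ = qBL/((B+z)(L+z)) = 173×5.5×5.5/((5.5+7.15)(5.5+7.15)) = 32.703 kPa
Final effective stress: σ'_f = σ'_0 + Δσ = 56.748 + 32.703 = 89.451 kPa.
Normally consolidated clay, so the full stress increment lies on the virgin compression line:
S_c = C_c·H/(1+e₀)·log₁₀(σ'_f/σ'_0) = 0.37×7.3/(1+1.17)×log₁₀(89.451/56.748)
    = 1.2447 × 0.19763 = 0.246 m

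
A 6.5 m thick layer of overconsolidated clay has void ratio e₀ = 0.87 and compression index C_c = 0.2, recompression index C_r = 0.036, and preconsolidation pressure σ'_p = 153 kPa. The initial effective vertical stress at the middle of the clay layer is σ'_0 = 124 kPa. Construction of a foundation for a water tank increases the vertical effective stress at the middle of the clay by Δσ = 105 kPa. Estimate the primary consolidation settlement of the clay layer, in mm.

S_c ≈ 133 mm

Final effective stress: σ'_f = 124 + 105 = 229 kPa.
σ'_f = 229 > σ'_p = 153 kPa, so the stress path crosses the preconsolidation pressure — recompression up to σ'_p, then virgin compression beyond:
S_c = H/(1+e₀)·[C_r·log₁₀(σ'_p/σ'_0) + C_c·log₁₀(σ'_f/σ'_p)]
    = 6.5/1.87 × [0.036×log₁₀(153/124) + 0.2×log₁₀(229/153)]
    = 3.4759 × [0.0032857 + 0.035029] = 0.1332 m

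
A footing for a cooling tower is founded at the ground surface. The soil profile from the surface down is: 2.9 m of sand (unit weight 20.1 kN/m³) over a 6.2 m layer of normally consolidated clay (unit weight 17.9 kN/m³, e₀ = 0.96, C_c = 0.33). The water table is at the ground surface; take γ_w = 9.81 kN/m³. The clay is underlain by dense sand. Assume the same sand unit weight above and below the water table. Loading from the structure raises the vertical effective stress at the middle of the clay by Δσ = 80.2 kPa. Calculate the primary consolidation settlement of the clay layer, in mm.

Mid-depth of clay below the ground surface: z = 2.9 + 6.2/2 = 6 m.
Total vertical stress at mid-clay: σ_v = 20.1×2.9 + 17.9×3.1 = 113.78 kPa.
Pore pressure: u = 9.81×(6 − 0) = 58.86 kPa.
Initial effective stress: σ'_0 = σ_v − u = 113.78 − 58.86 = 54.92 kPa.
Final effective stress: σ'_f = σ'_0 + Δσ = 54.92 + 80.2 = 135.12 kPa.
Normally consolidated clay, so the full stress increment lies on the virgin compression line:
S_c = C_c·H/(1+e₀)·log₁₀(σ'_f/σ'_0) = 0.33×6.2/(1+0.96)×log₁₀(135.12/54.92)
    = 1.0439 × 0.39099 = 0.4082 m

S_c ≈ 408 mm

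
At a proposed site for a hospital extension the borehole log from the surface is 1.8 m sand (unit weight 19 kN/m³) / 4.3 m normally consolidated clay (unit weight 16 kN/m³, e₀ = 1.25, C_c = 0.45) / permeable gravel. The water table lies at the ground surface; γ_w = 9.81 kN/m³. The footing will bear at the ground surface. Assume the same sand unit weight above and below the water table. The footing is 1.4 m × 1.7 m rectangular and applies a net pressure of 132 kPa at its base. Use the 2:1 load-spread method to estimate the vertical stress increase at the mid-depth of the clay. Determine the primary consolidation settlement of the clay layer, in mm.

S_c ≈ 112 mm

Mid-depth of clay below the ground surface: z = 1.8 + 4.3/2 = 3.95 m.
Total vertical stress at mid-clay: σ_v = 19×1.8 + 16×2.15 = 68.6 kPa.
Pore pressure: u = 9.81×(3.95 − 0) = 38.75 kPa.
Initial effective stress: σ'_0 = σ_v − u = 68.6 − 38.75 = 29.85 kPa.
Stress increase at mid-clay by the 2:1 spreading method:
Δσ = qBL/((B+z)(L+z)) = 132×1.4×1.7/((1.4+3.95)(1.7+3.95)) = 10.393 kPa
Final effective stress: σ'_f = σ'_0 + Δσ = 29.85 + 10.393 = 40.243 kPa.
Normally consolidated clay, so the full stress increment lies on the virgin compression line:
S_c = C_c·H/(1+e₀)·log₁₀(σ'_f/σ'_0) = 0.45×4.3/(1+1.25)×log₁₀(40.243/29.85)
    = 0.86 × 0.12975 = 0.1116 m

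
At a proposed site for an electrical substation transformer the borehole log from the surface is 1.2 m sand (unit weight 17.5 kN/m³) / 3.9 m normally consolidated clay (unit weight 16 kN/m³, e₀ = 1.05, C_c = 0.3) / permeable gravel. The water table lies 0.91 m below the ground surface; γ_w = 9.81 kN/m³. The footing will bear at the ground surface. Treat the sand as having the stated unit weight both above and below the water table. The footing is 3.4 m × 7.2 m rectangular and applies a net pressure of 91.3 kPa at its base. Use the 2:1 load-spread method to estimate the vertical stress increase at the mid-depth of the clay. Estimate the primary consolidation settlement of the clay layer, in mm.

S_c ≈ 183 mm

Mid-depth of clay below the ground surface: z = 1.2 + 3.9/2 = 3.15 m.
Total vertical stress at mid-clay: σ_v = 17.5×1.2 + 16×1.95 = 52.2 kPa.
Pore pressure: u = 9.81×(3.15 − 0.91) = 21.974 kPa.
Initial effective stress: σ'_0 = σ_v − u = 52.2 − 21.974 = 30.226 kPa.
Stress increase at mid-clay by the 2:1 spreading method:
Δσ = qBL/((B+z)(L+z)) = 91.3×3.4×7.2/((3.4+3.15)(7.2+3.15)) = 32.969 kPa
Final effective stress: σ'_f = σ'_0 + Δσ = 30.226 + 32.969 = 63.195 kPa.
Normally consolidated clay, so the full stress increment lies on the virgin compression line:
S_c = C_c·H/(1+e₀)·log₁₀(σ'_f/σ'_0) = 0.3×3.9/(1+1.05)×log₁₀(63.195/30.226)
    = 0.57073 × 0.3203 = 0.1828 m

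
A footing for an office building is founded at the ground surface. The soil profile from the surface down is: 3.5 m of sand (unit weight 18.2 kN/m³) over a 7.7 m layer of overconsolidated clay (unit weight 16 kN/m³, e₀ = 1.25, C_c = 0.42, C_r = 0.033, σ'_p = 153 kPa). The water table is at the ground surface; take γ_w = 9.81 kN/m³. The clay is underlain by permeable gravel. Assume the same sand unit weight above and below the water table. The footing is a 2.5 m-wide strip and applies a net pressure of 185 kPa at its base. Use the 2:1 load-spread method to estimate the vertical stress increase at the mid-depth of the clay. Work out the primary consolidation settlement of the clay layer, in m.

Mid-depth of clay below the ground surface: z = 3.5 + 7.7/2 = 7.35 m.
Total vertical stress at mid-clay: σ_v = 18.2×3.5 + 16×3.85 = 125.3 kPa.
Pore pressure: u = 9.81×(7.35 − 0) = 72.103 kPa.
Initial effective stress: σ'_0 = σ_v − u = 125.3 − 72.103 = 53.197 kPa.
Stress increase at mid-clay by the 2:1 spreading method:
Δσ = qB/(B+z) = 185×2.5/(2.5+7.35) = 46.954 kPa
Final effective stress: σ'_f = 53.197 + 46.954 = 100.15 kPa.
σ'_f = 100.15 ≤ σ'_p = 153 kPa, so the clay remains overconsolidated and only the recompression index applies:
S_c = C_r·H/(1+e₀)·log₁₀(σ'_f/σ'_0) = 0.033×7.7/2.25×log₁₀(100.15/53.197)
    = 0.11293 × 0.27476 = 0.03103 m

S_c ≈ 0.031 m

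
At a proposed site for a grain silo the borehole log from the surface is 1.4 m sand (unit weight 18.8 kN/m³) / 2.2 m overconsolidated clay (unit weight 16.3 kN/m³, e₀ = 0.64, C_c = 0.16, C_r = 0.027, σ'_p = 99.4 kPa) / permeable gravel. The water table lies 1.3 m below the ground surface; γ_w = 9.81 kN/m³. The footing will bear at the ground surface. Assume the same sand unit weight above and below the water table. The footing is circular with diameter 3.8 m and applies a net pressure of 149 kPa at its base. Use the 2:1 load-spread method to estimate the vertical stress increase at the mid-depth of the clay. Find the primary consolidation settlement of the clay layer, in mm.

Mid-depth of clay below the ground surface: z = 1.4 + 2.2/2 = 2.5 m.
Total vertical stress at mid-clay: σ_v = 18.8×1.4 + 16.3×1.1 = 44.25 kPa.
Pore pressure: u = 9.81×(2.5 − 1.3) = 11.772 kPa.
Initial effective stress: σ'_0 = σ_v − u = 44.25 − 11.772 = 32.478 kPa.
Stress increase at mid-clay by the 2:1 spreading method:
Δσ ≈ qD²/(D+z)² = 149×3.8²/(3.8+2.5)² = 54.209 kPa
Final effective stress: σ'_f = 32.478 + 54.209 = 86.687 kPa.
σ'_f = 86.687 ≤ σ'_p = 99.4 kPa, so the clay remains overconsolidated and only the recompression index applies:
S_c = C_r·H/(1+e₀)·log₁₀(σ'_f/σ'_0) = 0.027×2.2/1.64×log₁₀(86.687/32.478)
    = 0.03622 × 0.42636 = 0.01544 m

S_c ≈ 15.4 mm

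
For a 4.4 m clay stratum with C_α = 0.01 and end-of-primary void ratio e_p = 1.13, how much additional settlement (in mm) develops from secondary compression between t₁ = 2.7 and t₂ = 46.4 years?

S_s ≈ 25.5 mm

Secondary compression: S_s = C_α·H/(1+e_p)·log₁₀(t₂/t₁)
S_s = 0.01×4.4/(1+1.13)×log₁₀(46.4/2.7)
    = 0.02066 × 1.235 = 0.02551 m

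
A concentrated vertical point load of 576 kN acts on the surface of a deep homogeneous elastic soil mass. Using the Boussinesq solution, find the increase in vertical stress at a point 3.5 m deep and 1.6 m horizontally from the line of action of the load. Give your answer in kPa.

Boussinesq vertical stress below a point load on an elastic half-space:
Δσ_z = 3P/(2πz²) · [1 + (r/z)²]^(−5/2)
r/z = 1.6/3.5 = 0.45714; [1+(r/z)²]^(−5/2) = 0.62223.
Δσ_z = 3×576/(2π×3.5²) × 0.62223 = 22.451 × 0.62223 = 13.97 kPa

Δσ_z ≈ 14 kPa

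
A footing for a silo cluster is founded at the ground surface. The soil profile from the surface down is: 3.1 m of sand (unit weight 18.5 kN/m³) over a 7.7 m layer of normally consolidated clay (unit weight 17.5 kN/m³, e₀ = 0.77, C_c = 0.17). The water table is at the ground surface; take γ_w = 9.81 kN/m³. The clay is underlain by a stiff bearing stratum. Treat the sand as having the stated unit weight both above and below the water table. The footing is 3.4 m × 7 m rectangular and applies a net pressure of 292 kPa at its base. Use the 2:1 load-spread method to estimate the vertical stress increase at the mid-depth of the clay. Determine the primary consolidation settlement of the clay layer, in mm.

Mid-depth of clay below the ground surface: z = 3.1 + 7.7/2 = 6.95 m.
Total vertical stress at mid-clay: σ_v = 18.5×3.1 + 17.5×3.85 = 124.72 kPa.
Pore pressure: u = 9.81×(6.95 − 0) = 68.18 kPa.
Initial effective stress: σ'_0 = σ_v − u = 124.72 − 68.18 = 56.54 kPa.
Stress increase at mid-clay by the 2:1 spreading method:
Δσ = qBL/((B+z)(L+z)) = 292×3.4×7/((3.4+6.95)(7+6.95)) = 48.133 kPa
Final effective stress: σ'_f = σ'_0 + Δσ = 56.54 + 48.133 = 104.67 kPa.
Normally consolidated clay, so the full stress increment lies on the virgin compression line:
S_c = C_c·H/(1+e₀)·log₁₀(σ'_f/σ'_0) = 0.17×7.7/(1+0.77)×log₁₀(104.67/56.54)
    = 0.73955 × 0.26747 = 0.1978 m

S_c ≈ 198 mm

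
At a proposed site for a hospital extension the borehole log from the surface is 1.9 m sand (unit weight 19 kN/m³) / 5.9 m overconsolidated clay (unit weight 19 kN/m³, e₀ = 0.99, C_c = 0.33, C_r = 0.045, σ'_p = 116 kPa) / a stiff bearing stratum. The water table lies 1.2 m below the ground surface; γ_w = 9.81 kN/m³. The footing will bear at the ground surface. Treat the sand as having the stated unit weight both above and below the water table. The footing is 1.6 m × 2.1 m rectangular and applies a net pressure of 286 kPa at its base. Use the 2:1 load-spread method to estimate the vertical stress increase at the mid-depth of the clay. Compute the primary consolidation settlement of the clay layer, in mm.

Mid-depth of clay below the ground surface: z = 1.9 + 5.9/2 = 4.85 m.
Total vertical stress at mid-clay: σ_v = 19×1.9 + 19×2.95 = 92.15 kPa.
Pore pressure: u = 9.81×(4.85 − 1.2) = 35.806 kPa.
Initial effective stress: σ'_0 = σ_v − u = 92.15 − 35.806 = 56.344 kPa.
Stress increase at mid-clay by the 2:1 spreading method:
Δσ = qBL/((B+z)(L+z)) = 286×1.6×2.1/((1.6+4.85)(2.1+4.85)) = 21.437 kPa
Final effective stress: σ'_f = 56.344 + 21.437 = 77.781 kPa.
σ'_f = 77.781 ≤ σ'_p = 116 kPa, so the clay remains overconsolidated and only the recompression index applies:
S_c = C_r·H/(1+e₀)·log₁₀(σ'_f/σ'_0) = 0.045×5.9/1.99×log₁₀(77.781/56.344)
    = 0.13342 × 0.14003 = 0.01868 m

S_c ≈ 18.7 mm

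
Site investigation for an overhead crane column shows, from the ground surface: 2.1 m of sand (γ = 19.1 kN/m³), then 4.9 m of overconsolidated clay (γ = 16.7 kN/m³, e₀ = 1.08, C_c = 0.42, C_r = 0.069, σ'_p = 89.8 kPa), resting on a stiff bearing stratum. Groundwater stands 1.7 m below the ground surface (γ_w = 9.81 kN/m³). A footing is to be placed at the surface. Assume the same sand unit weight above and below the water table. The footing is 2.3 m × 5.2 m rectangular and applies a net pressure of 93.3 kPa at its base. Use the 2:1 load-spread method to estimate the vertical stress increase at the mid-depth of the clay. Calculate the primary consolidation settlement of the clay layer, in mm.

S_c ≈ 19.3 mm

Mid-depth of clay below the ground surface: z = 2.1 + 4.9/2 = 4.55 m.
Total vertical stress at mid-clay: σ_v = 19.1×2.1 + 16.7×2.45 = 81.025 kPa.
Pore pressure: u = 9.81×(4.55 − 1.7) = 27.959 kPa.
Initial effective stress: σ'_0 = σ_v − u = 81.025 − 27.959 = 53.066 kPa.
Stress increase at mid-clay by the 2:1 spreading method:
Δσ = qBL/((B+z)(L+z)) = 93.3×2.3×5.2/((2.3+4.55)(5.2+4.55)) = 16.708 kPa
Final effective stress: σ'_f = 53.066 + 16.708 = 69.774 kPa.
σ'_f = 69.774 ≤ σ'_p = 89.8 kPa, so the clay remains overconsolidated and only the recompression index applies:
S_c = C_r·H/(1+e₀)·log₁₀(σ'_f/σ'_0) = 0.069×4.9/2.08×log₁₀(69.774/53.066)
    = 0.16255 × 0.11888 = 0.01932 m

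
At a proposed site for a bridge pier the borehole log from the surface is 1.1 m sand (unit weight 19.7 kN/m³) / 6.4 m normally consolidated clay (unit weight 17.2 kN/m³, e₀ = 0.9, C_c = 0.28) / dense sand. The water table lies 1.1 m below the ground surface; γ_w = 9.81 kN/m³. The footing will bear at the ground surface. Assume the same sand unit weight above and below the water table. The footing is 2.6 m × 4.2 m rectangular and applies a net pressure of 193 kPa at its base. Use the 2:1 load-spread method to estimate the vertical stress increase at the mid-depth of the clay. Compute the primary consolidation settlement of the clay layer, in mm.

S_c ≈ 239 mm

Mid-depth of clay below the ground surface: z = 1.1 + 6.4/2 = 4.3 m.
Total vertical stress at mid-clay: σ_v = 19.7×1.1 + 17.2×3.2 = 76.71 kPa.
Pore pressure: u = 9.81×(4.3 − 1.1) = 31.392 kPa.
Initial effective stress: σ'_0 = σ_v − u = 76.71 − 31.392 = 45.318 kPa.
Stress increase at mid-clay by the 2:1 spreading method:
Δσ = qBL/((B+z)(L+z)) = 193×2.6×4.2/((2.6+4.3)(4.2+4.3)) = 35.935 kPa
Final effective stress: σ'_f = σ'_0 + Δσ = 45.318 + 35.935 = 81.253 kPa.
Normally consolidated clay, so the full stress increment lies on the virgin compression line:
S_c = C_c·H/(1+e₀)·log₁₀(σ'_f/σ'_0) = 0.28×6.4/(1+0.9)×log₁₀(81.253/45.318)
    = 0.94316 × 0.25357 = 0.2392 m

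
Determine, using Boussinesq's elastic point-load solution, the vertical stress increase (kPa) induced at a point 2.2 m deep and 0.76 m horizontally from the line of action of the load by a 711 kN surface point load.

Boussinesq vertical stress below a point load on an elastic half-space:
Δσ_z = 3P/(2πz²) · [1 + (r/z)²]^(−5/2)
r/z = 0.76/2.2 = 0.34545; [1+(r/z)²]^(−5/2) = 0.75439.
Δσ_z = 3×711/(2π×2.2²) × 0.75439 = 70.14 × 0.75439 = 52.91 kPa

Δσ_z ≈ 52.9 kPa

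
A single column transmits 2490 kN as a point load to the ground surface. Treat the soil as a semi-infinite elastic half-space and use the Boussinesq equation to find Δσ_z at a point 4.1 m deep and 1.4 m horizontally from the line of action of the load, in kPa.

Boussinesq vertical stress below a point load on an elastic half-space:
Δσ_z = 3P/(2πz²) · [1 + (r/z)²]^(−5/2)
r/z = 1.4/4.1 = 0.34146; [1+(r/z)²]^(−5/2) = 0.75903.
Δσ_z = 3×2490/(2π×4.1²) × 0.75903 = 70.725 × 0.75903 = 53.68 kPa

Δσ_z ≈ 53.7 kPa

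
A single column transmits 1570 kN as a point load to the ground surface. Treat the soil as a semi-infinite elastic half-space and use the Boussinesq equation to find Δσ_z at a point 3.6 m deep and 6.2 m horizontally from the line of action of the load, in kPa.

Δσ_z ≈ 1.85 kPa

Boussinesq vertical stress below a point load on an elastic half-space:
Δσ_z = 3P/(2πz²) · [1 + (r/z)²]^(−5/2)
r/z = 6.2/3.6 = 1.7222; [1+(r/z)²]^(−5/2) = 0.031923.
Δσ_z = 3×1570/(2π×3.6²) × 0.031923 = 57.841 × 0.031923 = 1.846 kPa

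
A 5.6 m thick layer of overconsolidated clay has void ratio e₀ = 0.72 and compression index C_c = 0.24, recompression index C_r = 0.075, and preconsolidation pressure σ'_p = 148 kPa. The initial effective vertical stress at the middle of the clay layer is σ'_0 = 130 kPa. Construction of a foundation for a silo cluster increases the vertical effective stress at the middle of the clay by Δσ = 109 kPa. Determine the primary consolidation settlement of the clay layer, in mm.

S_c ≈ 176 mm

Final effective stress: σ'_f = 130 + 109 = 239 kPa.
σ'_f = 239 > σ'_p = 148 kPa, so the stress path crosses the preconsolidation pressure — recompression up to σ'_p, then virgin compression beyond:
S_c = H/(1+e₀)·[C_r·log₁₀(σ'_p/σ'_0) + C_c·log₁₀(σ'_f/σ'_p)]
    = 5.6/1.72 × [0.075×log₁₀(148/130) + 0.24×log₁₀(239/148)]
    = 3.2558 × [0.0042239 + 0.049953] = 0.1764 m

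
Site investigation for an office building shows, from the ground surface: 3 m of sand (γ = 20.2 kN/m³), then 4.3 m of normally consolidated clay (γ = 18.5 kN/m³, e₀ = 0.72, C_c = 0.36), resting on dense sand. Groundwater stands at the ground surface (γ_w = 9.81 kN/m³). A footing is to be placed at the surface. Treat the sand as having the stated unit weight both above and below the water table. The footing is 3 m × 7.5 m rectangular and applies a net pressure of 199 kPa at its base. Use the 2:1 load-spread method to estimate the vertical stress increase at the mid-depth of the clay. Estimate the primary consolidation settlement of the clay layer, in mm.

S_c ≈ 245 mm

Mid-depth of clay below the ground surface: z = 3 + 4.3/2 = 5.15 m.
Total vertical stress at mid-clay: σ_v = 20.2×3 + 18.5×2.15 = 100.38 kPa.
Pore pressure: u = 9.81×(5.15 − 0) = 50.522 kPa.
Initial effective stress: σ'_0 = σ_v − u = 100.38 − 50.522 = 49.858 kPa.
Stress increase at mid-clay by the 2:1 spreading method:
Δσ = qBL/((B+z)(L+z)) = 199×3×7.5/((3+5.15)(7.5+5.15)) = 43.43 kPa
Final effective stress: σ'_f = σ'_0 + Δσ = 49.858 + 43.43 = 93.288 kPa.
Normally consolidated clay, so the full stress increment lies on the virgin compression line:
S_c = C_c·H/(1+e₀)·log₁₀(σ'_f/σ'_0) = 0.36×4.3/(1+0.72)×log₁₀(93.288/49.858)
    = 0.9 × 0.27209 = 0.2449 m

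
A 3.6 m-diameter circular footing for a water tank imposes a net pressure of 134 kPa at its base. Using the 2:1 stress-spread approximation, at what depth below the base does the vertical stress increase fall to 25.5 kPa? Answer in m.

z ≈ 4.65 m

2:1 spreading — at depth z the loaded area has grown by z in each plan dimension:
qD²/(D+z)² = Δσ_z ⇒ z = D(√(q/Δσ_z) − 1) = 3.6×(√(134/25.5) − 1) = 4.652 m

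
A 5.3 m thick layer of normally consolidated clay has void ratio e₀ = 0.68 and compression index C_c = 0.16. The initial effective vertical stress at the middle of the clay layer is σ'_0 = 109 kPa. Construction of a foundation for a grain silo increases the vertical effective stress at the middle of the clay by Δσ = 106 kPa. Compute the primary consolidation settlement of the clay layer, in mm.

S_c ≈ 149 mm

Final effective stress: σ'_f = σ'_0 + Δσ = 109 + 106 = 215 kPa.
Normally consolidated clay, so the full stress increment lies on the virgin compression line:
S_c = C_c·H/(1+e₀)·log₁₀(σ'_f/σ'_0) = 0.16×5.3/(1+0.68)×log₁₀(215/109)
    = 0.50476 × 0.29501 = 0.1489 m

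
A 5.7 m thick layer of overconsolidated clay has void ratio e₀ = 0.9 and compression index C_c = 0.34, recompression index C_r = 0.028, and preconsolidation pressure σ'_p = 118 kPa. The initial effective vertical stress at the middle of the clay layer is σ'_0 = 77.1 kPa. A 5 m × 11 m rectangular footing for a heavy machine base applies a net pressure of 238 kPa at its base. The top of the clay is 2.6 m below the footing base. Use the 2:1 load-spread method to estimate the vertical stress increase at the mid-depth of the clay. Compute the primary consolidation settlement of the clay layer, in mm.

Mid-depth of clay below the footing base: z = 2.6 + 5.7/2 = 5.45 m.
Stress increase at mid-clay by the 2:1 spreading method:
Δσ = qBL/((B+z)(L+z)) = 238×5×11/((5+5.45)(11+5.45)) = 76.148 kPa
Final effective stress: σ'_f = 77.1 + 76.148 = 153.25 kPa.
σ'_f = 153.25 > σ'_p = 118 kPa, so the stress path crosses the preconsolidation pressure — recompression up to σ'_p, then virgin compression beyond:
S_c = H/(1+e₀)·[C_r·log₁₀(σ'_p/σ'_0) + C_c·log₁₀(σ'_f/σ'_p)]
    = 5.7/1.9 × [0.028×log₁₀(118/77.1) + 0.34×log₁₀(153.25/118)]
    = 3 × [0.0051752 + 0.038596] = 0.1313 m

S_c ≈ 131 mm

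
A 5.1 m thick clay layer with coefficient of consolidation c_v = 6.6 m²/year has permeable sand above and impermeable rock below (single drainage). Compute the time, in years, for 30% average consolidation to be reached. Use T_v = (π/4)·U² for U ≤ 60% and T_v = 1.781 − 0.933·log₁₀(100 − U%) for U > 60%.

Drainage path length: H_d = H = 5.1 m (single drainage).
U ≤ 60%: T_v = (π/4)·U² = (π/4)×0.3² = 0.070686.
t = T_v·H_d²/c_v = 0.070686×5.1²/6.6 = 0.2786 years.

t ≈ 0.279 years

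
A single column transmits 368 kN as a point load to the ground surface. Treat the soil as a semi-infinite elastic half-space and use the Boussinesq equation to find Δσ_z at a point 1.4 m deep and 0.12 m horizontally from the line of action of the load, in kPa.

Boussinesq vertical stress below a point load on an elastic half-space:
Δσ_z = 3P/(2πz²) · [1 + (r/z)²]^(−5/2)
r/z = 0.12/1.4 = 0.085714; [1+(r/z)²]^(−5/2) = 0.98187.
Δσ_z = 3×368/(2π×1.4²) × 0.98187 = 89.646 × 0.98187 = 88.02 kPa

Δσ_z ≈ 88 kPa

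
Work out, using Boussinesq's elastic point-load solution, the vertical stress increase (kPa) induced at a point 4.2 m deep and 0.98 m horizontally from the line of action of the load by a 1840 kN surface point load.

Boussinesq vertical stress below a point load on an elastic half-space:
Δσ_z = 3P/(2πz²) · [1 + (r/z)²]^(−5/2)
r/z = 0.98/4.2 = 0.23333; [1+(r/z)²]^(−5/2) = 0.87587.
Δσ_z = 3×1840/(2π×4.2²) × 0.87587 = 49.804 × 0.87587 = 43.62 kPa

Δσ_z ≈ 43.6 kPa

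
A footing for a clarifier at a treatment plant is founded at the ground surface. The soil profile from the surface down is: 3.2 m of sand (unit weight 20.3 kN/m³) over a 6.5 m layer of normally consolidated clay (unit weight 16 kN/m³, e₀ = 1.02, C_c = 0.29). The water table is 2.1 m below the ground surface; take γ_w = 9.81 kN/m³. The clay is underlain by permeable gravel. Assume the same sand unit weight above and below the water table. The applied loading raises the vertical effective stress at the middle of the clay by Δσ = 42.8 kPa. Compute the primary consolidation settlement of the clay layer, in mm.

Mid-depth of clay below the ground surface: z = 3.2 + 6.5/2 = 6.45 m.
Total vertical stress at mid-clay: σ_v = 20.3×3.2 + 16×3.25 = 116.96 kPa.
Pore pressure: u = 9.81×(6.45 − 2.1) = 42.673 kPa.
Initial effective stress: σ'_0 = σ_v − u = 116.96 − 42.673 = 74.287 kPa.
Final effective stress: σ'_f = σ'_0 + Δσ = 74.287 + 42.8 = 117.09 kPa.
Normally consolidated clay, so the full stress increment lies on the virgin compression line:
S_c = C_c·H/(1+e₀)·log₁₀(σ'_f/σ'_0) = 0.29×6.5/(1+1.02)×log₁₀(117.09/74.287)
    = 0.93317 × 0.19761 = 0.1844 m

S_c ≈ 184 mm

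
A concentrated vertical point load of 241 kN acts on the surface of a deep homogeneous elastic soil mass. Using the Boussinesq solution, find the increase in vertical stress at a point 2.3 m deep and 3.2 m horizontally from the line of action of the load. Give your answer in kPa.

Δσ_z ≈ 1.47 kPa

Boussinesq vertical stress below a point load on an elastic half-space:
Δσ_z = 3P/(2πz²) · [1 + (r/z)²]^(−5/2)
r/z = 3.2/2.3 = 1.3913; [1+(r/z)²]^(−5/2) = 0.067719.
Δσ_z = 3×241/(2π×2.3²) × 0.067719 = 21.752 × 0.067719 = 1.473 kPa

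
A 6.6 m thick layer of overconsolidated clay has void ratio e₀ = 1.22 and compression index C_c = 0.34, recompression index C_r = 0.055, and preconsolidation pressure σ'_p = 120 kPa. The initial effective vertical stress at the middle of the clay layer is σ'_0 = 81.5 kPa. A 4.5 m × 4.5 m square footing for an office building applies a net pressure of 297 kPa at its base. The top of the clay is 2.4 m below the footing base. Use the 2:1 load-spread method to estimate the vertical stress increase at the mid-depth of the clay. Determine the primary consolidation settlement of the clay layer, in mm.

Mid-depth of clay below the footing base: z = 2.4 + 6.6/2 = 5.7 m.
Stress increase at mid-clay by the 2:1 spreading method:
Δσ = qBL/((B+z)(L+z)) = 297×4.5×4.5/((4.5+5.7)(4.5+5.7)) = 57.807 kPa
Final effective stress: σ'_f = 81.5 + 57.807 = 139.31 kPa.
σ'_f = 139.31 > σ'_p = 120 kPa, so the stress path crosses the preconsolidation pressure — recompression up to σ'_p, then virgin compression beyond:
S_c = H/(1+e₀)·[C_r·log₁₀(σ'_p/σ'_0) + C_c·log₁₀(σ'_f/σ'_p)]
    = 6.6/2.22 × [0.055×log₁₀(120/81.5) + 0.34×log₁₀(139.31/120)]
    = 2.973 × [0.0092413 + 0.022032] = 0.09298 m

S_c ≈ 93 mm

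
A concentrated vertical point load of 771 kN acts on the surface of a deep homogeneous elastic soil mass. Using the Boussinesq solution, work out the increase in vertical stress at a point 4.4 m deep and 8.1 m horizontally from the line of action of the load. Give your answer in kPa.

Boussinesq vertical stress below a point load on an elastic half-space:
Δσ_z = 3P/(2πz²) · [1 + (r/z)²]^(−5/2)
r/z = 8.1/4.4 = 1.8409; [1+(r/z)²]^(−5/2) = 0.02478.
Δσ_z = 3×771/(2π×4.4²) × 0.02478 = 19.015 × 0.02478 = 0.4712 kPa

Δσ_z ≈ 0.471 kPa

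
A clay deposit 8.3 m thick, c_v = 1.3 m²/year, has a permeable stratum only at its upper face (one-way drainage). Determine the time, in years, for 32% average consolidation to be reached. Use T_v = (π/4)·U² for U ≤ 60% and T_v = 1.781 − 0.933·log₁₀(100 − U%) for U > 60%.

t ≈ 4.26 years

Drainage path length: H_d = H = 8.3 m (single drainage).
U ≤ 60%: T_v = (π/4)·U² = (π/4)×0.32² = 0.080425.
t = T_v·H_d²/c_v = 0.080425×8.3²/1.3 = 4.262 years.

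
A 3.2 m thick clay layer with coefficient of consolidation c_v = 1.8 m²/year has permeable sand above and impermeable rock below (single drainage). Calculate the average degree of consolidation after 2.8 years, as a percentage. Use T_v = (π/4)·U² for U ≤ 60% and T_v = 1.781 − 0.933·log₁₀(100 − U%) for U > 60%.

Drainage path length: H_d = H = 3.2 m (single drainage).
T_v = c_v·t/H_d² = 1.8×2.8/3.2² = 0.49219.
T_v = 0.49219 corresponds to the U > 60% branch:
U = 1 − 10^((1.781 − T_v)/0.933)/100 = 0.7594

U ≈ 75.9 %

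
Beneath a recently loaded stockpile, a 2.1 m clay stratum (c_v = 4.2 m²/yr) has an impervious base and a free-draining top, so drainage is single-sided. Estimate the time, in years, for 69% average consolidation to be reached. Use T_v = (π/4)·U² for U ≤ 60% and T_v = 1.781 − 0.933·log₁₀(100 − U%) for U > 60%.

t ≈ 0.409 years

Drainage path length: H_d = H = 2.1 m (single drainage).
U > 60%: T_v = 1.781 − 0.933·log₁₀(100 − 69) = 0.38956.
t = T_v·H_d²/c_v = 0.38956×2.1²/4.2 = 0.409 years.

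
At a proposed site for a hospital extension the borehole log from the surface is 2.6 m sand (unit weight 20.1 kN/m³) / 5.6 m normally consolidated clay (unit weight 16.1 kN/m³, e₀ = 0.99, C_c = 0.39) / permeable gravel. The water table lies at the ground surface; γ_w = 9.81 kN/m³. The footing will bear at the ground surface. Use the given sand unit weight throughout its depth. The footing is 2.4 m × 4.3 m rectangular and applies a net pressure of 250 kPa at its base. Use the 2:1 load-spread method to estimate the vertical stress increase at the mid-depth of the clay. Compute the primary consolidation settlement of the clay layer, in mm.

S_c ≈ 272 mm

Mid-depth of clay below the ground surface: z = 2.6 + 5.6/2 = 5.4 m.
Total vertical stress at mid-clay: σ_v = 20.1×2.6 + 16.1×2.8 = 97.34 kPa.
Pore pressure: u = 9.81×(5.4 − 0) = 52.974 kPa.
Initial effective stress: σ'_0 = σ_v − u = 97.34 − 52.974 = 44.366 kPa.
Stress increase at mid-clay by the 2:1 spreading method:
Δσ = qBL/((B+z)(L+z)) = 250×2.4×4.3/((2.4+5.4)(4.3+5.4)) = 34.1 kPa
Final effective stress: σ'_f = σ'_0 + Δσ = 44.366 + 34.1 = 78.466 kPa.
Normally consolidated clay, so the full stress increment lies on the virgin compression line:
S_c = C_c·H/(1+e₀)·log₁₀(σ'_f/σ'_0) = 0.39×5.6/(1+0.99)×log₁₀(78.466/44.366)
    = 1.0975 × 0.24763 = 0.2718 m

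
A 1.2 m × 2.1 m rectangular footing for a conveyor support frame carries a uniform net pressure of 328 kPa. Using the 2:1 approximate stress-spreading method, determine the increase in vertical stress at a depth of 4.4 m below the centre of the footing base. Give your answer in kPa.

By the 2:1 method the load spreads at 1 horizontal : 2 vertical, so at depth z the loaded area has grown by z in each plan dimension:
Δσ = qBL/((B+z)(L+z)) = 328×1.2×2.1/((1.2+4.4)(2.1+4.4)) = 22.708 kPa

Δσ_z ≈ 22.7 kPa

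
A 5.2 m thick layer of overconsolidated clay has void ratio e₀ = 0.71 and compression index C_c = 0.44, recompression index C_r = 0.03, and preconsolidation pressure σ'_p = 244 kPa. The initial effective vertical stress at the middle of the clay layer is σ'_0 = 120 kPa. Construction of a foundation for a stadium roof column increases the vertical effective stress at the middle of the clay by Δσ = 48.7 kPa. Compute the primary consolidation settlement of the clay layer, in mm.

Final effective stress: σ'_f = 120 + 48.7 = 168.7 kPa.
σ'_f = 168.7 ≤ σ'_p = 244 kPa, so the clay remains overconsolidated and only the recompression index applies:
S_c = C_r·H/(1+e₀)·log₁₀(σ'_f/σ'_0) = 0.03×5.2/1.71×log₁₀(168.7/120)
    = 0.091227 × 0.14793 = 0.0135 m

S_c ≈ 13.5 mm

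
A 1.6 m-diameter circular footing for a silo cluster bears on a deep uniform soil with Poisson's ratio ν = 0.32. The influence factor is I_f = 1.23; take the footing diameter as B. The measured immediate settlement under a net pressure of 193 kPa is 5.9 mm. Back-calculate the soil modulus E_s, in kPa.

S_e = q·B·(1−ν²)/E_s · I_f  ⇒  E_s = q·B·(1−ν²)·I_f / S_e.
E_s = 193 × 1.6 × 0.8976 × 1.23 / 0.0059 = 57780 kPa

E_s ≈ 57800 kPa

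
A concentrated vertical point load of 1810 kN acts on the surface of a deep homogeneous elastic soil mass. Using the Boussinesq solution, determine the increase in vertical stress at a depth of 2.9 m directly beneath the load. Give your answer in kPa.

Δσ_z ≈ 103 kPa

Boussinesq vertical stress below a point load on an elastic half-space:
Δσ_z = 3P/(2πz²) · [1 + (r/z)²]^(−5/2)
r/z = 0/2.9 = 0; [1+(r/z)²]^(−5/2) = 1.
Δσ_z = 3×1810/(2π×2.9²) × 1 = 102.76 × 1 = 102.8 kPa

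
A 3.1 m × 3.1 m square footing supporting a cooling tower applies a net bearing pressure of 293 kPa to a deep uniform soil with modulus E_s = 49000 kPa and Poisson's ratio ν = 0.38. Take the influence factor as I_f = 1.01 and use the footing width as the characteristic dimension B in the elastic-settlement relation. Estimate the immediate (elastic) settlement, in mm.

S_e ≈ 16 mm

Immediate (elastic) settlement: S_e = q·B·(1−ν²)/E_s · I_f.
S_e = 293 × 3.1 × (1 − 0.38²) / 49000 × 1.01
    = 293 × 3.1 × 0.8556 / 49000 × 1.01
    = 0.01602 m = 16.02 mm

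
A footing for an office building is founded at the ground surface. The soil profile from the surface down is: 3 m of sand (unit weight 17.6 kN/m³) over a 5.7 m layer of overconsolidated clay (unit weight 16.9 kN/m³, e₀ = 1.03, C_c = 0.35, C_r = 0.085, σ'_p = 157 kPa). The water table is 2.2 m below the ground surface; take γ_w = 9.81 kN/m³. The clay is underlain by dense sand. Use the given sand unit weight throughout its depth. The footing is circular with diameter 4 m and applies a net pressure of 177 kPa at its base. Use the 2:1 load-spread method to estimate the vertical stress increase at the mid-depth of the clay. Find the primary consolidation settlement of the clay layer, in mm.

Mid-depth of clay below the ground surface: z = 3 + 5.7/2 = 5.85 m.
Total vertical stress at mid-clay: σ_v = 17.6×3 + 16.9×2.85 = 100.97 kPa.
Pore pressure: u = 9.81×(5.85 − 2.2) = 35.806 kPa.
Initial effective stress: σ'_0 = σ_v − u = 100.97 − 35.806 = 65.164 kPa.
Stress increase at mid-clay by the 2:1 spreading method:
Δσ ≈ qD²/(D+z)² = 177×4²/(4+5.85)² = 29.189 kPa
Final effective stress: σ'_f = 65.164 + 29.189 = 94.353 kPa.
σ'_f = 94.353 ≤ σ'_p = 157 kPa, so the clay remains overconsolidated and only the recompression index applies:
S_c = C_r·H/(1+e₀)·log₁₀(σ'_f/σ'_0) = 0.085×5.7/2.03×log₁₀(94.353/65.164)
    = 0.23867 × 0.16075 = 0.03837 m

S_c ≈ 38.4 mm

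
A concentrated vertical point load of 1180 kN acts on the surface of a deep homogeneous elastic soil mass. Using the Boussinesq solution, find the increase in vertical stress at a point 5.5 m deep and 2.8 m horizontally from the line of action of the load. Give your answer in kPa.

Δσ_z ≈ 10.5 kPa

Boussinesq vertical stress below a point load on an elastic half-space:
Δσ_z = 3P/(2πz²) · [1 + (r/z)²]^(−5/2)
r/z = 2.8/5.5 = 0.50909; [1+(r/z)²]^(−5/2) = 0.56206.
Δσ_z = 3×1180/(2π×5.5²) × 0.56206 = 18.625 × 0.56206 = 10.47 kPa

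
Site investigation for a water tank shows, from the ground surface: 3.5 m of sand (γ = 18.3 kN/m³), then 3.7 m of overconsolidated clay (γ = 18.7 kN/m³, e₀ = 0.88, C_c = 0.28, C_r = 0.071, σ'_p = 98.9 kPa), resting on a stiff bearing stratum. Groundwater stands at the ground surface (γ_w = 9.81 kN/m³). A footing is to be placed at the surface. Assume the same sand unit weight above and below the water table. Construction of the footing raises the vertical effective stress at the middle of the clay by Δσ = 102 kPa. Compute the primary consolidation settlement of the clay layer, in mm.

S_c ≈ 143 mm

Mid-depth of clay below the ground surface: z = 3.5 + 3.7/2 = 5.35 m.
Total vertical stress at mid-clay: σ_v = 18.3×3.5 + 18.7×1.85 = 98.645 kPa.
Pore pressure: u = 9.81×(5.35 − 0) = 52.483 kPa.
Initial effective stress: σ'_0 = σ_v − u = 98.645 − 52.483 = 46.162 kPa.
Final effective stress: σ'_f = 46.162 + 102 = 148.16 kPa.
σ'_f = 148.16 > σ'_p = 98.9 kPa, so the stress path crosses the preconsolidation pressure — recompression up to σ'_p, then virgin compression beyond:
S_c = H/(1+e₀)·[C_r·log₁₀(σ'_p/σ'_0) + C_c·log₁₀(σ'_f/σ'_p)]
    = 3.7/1.88 × [0.071×log₁₀(98.9/46.162) + 0.28×log₁₀(148.16/98.9)]
    = 1.9681 × [0.023495 + 0.04915] = 0.143 m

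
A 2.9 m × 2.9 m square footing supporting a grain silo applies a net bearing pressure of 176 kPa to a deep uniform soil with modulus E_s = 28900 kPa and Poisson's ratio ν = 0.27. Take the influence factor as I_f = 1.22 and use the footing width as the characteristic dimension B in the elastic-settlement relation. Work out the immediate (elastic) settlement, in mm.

Immediate (elastic) settlement: S_e = q·B·(1−ν²)/E_s · I_f.
S_e = 176 × 2.9 × (1 − 0.27²) / 28900 × 1.22
    = 176 × 2.9 × 0.9271 / 28900 × 1.22
    = 0.01998 m = 19.98 mm

S_e ≈ 20 mm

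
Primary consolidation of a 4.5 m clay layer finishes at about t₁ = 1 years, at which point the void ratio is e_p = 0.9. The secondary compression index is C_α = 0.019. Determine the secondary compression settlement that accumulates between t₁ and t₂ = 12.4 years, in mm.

S_s ≈ 49.2 mm

Secondary compression: S_s = C_α·H/(1+e_p)·log₁₀(t₂/t₁)
S_s = 0.019×4.5/(1+0.9)×log₁₀(12.4/1)
    = 0.045 × 1.093 = 0.0492 m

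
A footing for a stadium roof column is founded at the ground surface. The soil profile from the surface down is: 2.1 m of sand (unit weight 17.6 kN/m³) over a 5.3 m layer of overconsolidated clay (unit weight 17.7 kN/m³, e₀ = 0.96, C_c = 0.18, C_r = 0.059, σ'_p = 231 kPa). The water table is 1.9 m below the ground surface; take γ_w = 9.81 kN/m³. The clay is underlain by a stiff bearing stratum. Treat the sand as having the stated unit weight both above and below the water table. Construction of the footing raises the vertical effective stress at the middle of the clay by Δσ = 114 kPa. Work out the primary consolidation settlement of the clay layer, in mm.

S_c ≈ 77 mm

Mid-depth of clay below the ground surface: z = 2.1 + 5.3/2 = 4.75 m.
Total vertical stress at mid-clay: σ_v = 17.6×2.1 + 17.7×2.65 = 83.865 kPa.
Pore pressure: u = 9.81×(4.75 − 1.9) = 27.959 kPa.
Initial effective stress: σ'_0 = σ_v − u = 83.865 − 27.959 = 55.906 kPa.
Final effective stress: σ'_f = 55.906 + 114 = 169.91 kPa.
σ'_f = 169.91 ≤ σ'_p = 231 kPa, so the clay remains overconsolidated and only the recompression index applies:
S_c = C_r·H/(1+e₀)·log₁₀(σ'_f/σ'_0) = 0.059×5.3/1.96×log₁₀(169.91/55.906)
    = 0.15954 × 0.48276 = 0.07702 m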